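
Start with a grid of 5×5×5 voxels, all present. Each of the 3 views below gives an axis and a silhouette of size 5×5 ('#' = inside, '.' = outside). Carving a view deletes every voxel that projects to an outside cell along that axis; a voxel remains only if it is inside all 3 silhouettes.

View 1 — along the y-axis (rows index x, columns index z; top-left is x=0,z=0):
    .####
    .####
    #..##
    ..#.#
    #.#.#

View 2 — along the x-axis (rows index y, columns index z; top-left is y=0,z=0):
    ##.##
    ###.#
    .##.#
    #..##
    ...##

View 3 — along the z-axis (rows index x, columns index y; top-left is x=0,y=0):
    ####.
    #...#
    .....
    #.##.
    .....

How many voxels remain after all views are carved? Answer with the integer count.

full grid |V| = 125
carve view 1 (along y, XZ-mask fill 16/25): 80 voxels remain
carve view 2 (along x, YZ-mask fill 16/25): 54 voxels remain
carve view 3 (along z, XY-mask fill 9/25): 20 voxels remain

20 voxels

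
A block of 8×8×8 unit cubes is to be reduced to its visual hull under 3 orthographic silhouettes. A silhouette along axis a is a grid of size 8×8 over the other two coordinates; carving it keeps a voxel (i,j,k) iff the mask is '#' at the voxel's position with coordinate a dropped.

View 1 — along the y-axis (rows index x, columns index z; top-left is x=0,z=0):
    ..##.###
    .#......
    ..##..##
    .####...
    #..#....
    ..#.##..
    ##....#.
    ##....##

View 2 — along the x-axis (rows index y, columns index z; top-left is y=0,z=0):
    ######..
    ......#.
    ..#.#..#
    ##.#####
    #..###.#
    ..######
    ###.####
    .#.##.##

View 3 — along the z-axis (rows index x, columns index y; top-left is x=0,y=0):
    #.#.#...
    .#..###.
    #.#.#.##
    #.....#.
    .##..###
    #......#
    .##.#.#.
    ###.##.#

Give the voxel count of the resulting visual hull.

full grid |V| = 512
V1 y: intersect with XZ mask (26 set) -- 208 left
V2 x: intersect with YZ mask (40 set) -- 126 left
V3 z: intersect with XY mask (31 set) -- 51 left

remaining voxels: 51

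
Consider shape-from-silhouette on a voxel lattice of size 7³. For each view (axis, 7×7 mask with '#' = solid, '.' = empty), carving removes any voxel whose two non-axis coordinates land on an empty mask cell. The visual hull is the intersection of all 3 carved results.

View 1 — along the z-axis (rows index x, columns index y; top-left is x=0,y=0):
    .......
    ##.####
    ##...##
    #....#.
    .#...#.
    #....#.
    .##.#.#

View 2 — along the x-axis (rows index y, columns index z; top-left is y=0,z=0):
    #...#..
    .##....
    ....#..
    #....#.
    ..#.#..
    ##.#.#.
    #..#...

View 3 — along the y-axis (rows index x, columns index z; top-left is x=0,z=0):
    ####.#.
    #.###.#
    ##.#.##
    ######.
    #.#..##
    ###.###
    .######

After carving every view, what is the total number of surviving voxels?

voxel count = 38

start: 7×7×7 = 343 voxels
V1 z: intersect with XY mask (20 set) -- 140 left
V2 x: intersect with YZ mask (15 set) -- 49 left
V3 y: intersect with XZ mask (37 set) -- 38 left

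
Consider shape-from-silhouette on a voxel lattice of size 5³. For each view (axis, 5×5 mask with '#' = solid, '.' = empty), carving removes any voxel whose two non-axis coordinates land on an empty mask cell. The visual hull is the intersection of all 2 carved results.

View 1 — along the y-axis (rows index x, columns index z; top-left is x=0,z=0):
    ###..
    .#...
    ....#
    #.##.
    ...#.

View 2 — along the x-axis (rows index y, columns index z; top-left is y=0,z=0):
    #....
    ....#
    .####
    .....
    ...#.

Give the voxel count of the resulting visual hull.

|visual hull| = 12

full grid |V| = 125
[1] y-view keeps 9 columns → grid now 45
[2] x-view keeps 7 columns → grid now 12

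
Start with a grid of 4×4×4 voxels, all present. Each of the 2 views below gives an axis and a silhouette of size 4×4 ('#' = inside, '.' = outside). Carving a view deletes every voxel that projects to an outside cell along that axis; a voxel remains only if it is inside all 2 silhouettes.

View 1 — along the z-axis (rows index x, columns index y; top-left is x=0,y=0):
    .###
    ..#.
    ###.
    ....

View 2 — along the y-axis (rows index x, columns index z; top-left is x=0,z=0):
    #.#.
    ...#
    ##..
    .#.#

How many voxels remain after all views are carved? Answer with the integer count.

before carving: 64 voxels (4×4×4)
[1] z-view keeps 7 columns → grid now 28
[2] y-view keeps 7 columns → grid now 13

voxel count = 13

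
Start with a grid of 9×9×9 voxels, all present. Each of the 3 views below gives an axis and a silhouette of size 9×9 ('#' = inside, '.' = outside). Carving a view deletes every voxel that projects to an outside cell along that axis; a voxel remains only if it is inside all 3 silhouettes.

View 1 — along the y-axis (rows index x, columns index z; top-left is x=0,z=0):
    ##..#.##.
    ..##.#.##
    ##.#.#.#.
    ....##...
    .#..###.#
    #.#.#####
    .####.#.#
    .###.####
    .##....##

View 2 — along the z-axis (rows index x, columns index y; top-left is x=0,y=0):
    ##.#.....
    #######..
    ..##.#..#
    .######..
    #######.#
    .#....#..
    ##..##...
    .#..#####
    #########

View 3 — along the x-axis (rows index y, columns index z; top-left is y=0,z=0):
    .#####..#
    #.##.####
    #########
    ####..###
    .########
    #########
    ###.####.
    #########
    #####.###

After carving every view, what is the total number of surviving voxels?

full grid |V| = 729
V1 y: intersect with XZ mask (46 set) -- 414 left
V2 z: intersect with XY mask (49 set) -- 238 left
V3 x: intersect with YZ mask (70 set) -- 204 left

voxel count = 204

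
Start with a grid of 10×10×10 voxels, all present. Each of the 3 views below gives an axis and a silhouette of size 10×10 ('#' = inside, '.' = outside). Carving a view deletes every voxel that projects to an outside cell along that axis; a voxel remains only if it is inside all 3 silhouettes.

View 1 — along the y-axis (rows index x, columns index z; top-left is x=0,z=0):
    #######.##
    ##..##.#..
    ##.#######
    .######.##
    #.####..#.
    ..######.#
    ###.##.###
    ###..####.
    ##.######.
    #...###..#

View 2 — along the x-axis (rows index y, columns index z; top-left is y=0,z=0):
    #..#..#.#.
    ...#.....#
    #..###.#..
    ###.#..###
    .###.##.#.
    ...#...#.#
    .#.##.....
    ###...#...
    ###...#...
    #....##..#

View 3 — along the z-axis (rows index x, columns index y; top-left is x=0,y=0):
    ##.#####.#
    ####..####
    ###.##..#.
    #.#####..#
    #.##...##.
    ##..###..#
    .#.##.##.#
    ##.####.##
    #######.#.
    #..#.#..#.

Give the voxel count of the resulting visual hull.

before carving: 1000 voxels (10×10×10)
after view 1 [y-axis, 72 of 100 cells solid] → remaining = 720
after view 2 [x-axis, 42 of 100 cells solid] → remaining = 298
after view 3 [z-axis, 66 of 100 cells solid] → remaining = 204

204 voxels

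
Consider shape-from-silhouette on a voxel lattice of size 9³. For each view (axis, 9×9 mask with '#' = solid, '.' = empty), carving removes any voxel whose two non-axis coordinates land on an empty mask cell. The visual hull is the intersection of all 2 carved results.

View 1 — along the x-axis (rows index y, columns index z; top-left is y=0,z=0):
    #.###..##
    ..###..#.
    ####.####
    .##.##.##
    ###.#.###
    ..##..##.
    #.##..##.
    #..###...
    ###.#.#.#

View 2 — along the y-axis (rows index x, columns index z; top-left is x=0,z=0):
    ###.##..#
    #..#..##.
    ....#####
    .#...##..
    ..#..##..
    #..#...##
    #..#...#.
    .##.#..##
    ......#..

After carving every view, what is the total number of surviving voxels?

188 voxels

full grid |V| = 729
  1. axis=0 (YZ plane), |mask|=50  ⇒  voxels=450
  2. axis=1 (XZ plane), |mask|=34  ⇒  voxels=188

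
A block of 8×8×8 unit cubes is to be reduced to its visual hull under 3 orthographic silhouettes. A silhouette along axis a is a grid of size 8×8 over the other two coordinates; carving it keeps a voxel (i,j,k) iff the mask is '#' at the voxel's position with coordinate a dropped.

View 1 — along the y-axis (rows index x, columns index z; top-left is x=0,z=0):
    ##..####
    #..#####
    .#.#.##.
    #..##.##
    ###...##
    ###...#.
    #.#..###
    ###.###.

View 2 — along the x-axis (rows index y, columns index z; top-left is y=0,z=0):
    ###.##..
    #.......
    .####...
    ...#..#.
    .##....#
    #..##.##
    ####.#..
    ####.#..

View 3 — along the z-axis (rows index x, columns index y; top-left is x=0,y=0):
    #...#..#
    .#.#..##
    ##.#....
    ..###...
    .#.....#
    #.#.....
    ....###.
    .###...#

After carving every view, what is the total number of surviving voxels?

start: 8×8×8 = 512 voxels
V1 y: intersect with XZ mask (41 set) -- 328 left
V2 x: intersect with YZ mask (30 set) -- 148 left
V3 z: intersect with XY mask (24 set) -- 53 left

53 voxels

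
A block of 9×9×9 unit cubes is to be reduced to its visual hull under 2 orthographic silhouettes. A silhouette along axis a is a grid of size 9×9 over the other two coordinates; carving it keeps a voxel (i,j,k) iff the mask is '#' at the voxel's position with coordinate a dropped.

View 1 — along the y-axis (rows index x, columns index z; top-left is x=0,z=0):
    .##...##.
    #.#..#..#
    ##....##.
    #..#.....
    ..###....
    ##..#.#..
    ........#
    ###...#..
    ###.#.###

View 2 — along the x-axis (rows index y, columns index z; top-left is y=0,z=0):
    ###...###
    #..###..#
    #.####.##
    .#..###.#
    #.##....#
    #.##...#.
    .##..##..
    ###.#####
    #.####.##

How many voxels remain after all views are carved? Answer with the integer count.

start: 9×9×9 = 729 voxels
step 1: project along y, AND mask (33/81) → |grid| = 297
step 2: project along x, AND mask (50/81) → |grid| = 184

voxel count = 184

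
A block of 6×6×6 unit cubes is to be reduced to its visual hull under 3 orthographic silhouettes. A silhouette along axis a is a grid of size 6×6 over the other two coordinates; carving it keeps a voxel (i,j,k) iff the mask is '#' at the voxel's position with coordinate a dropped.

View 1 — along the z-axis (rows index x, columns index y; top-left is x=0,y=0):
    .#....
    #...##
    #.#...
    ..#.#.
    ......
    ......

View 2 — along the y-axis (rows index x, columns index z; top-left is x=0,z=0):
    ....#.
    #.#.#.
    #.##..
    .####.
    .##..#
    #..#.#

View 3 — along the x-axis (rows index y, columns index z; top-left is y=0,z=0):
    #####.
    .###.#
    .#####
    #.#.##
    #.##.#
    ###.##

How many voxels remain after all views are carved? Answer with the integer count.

19 voxels

full grid |V| = 216
carve view 1 (along z, XY-mask fill 8/36): 48 voxels remain
carve view 2 (along y, XZ-mask fill 17/36): 24 voxels remain
carve view 3 (along x, YZ-mask fill 27/36): 19 voxels remain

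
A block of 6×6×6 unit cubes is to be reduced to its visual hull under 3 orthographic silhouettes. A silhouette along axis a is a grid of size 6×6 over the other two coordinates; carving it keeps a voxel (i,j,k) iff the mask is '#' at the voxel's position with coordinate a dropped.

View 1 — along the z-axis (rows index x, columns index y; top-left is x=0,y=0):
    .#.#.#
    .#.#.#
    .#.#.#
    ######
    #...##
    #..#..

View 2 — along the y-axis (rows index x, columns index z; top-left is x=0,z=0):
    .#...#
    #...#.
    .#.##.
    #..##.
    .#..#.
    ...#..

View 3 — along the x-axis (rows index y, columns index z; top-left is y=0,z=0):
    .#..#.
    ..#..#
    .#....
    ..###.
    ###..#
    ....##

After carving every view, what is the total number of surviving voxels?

before carving: 216 voxels (6×6×6)
  1. axis=2 (XY plane), |mask|=20  ⇒  voxels=120
  2. axis=1 (XZ plane), |mask|=13  ⇒  voxels=47
  3. axis=0 (YZ plane), |mask|=14  ⇒  voxels=17

|visual hull| = 17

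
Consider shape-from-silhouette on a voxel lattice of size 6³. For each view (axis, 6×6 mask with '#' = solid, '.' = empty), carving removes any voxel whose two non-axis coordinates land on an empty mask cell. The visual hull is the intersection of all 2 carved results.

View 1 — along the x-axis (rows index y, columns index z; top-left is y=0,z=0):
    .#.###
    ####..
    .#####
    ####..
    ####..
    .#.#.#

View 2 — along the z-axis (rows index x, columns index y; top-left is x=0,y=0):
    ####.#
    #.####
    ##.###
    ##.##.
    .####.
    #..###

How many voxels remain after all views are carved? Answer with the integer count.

before carving: 216 voxels (6×6×6)
after view 1 [x-axis, 24 of 36 cells solid] → remaining = 144
after view 2 [z-axis, 27 of 36 cells solid] → remaining = 107

107 voxels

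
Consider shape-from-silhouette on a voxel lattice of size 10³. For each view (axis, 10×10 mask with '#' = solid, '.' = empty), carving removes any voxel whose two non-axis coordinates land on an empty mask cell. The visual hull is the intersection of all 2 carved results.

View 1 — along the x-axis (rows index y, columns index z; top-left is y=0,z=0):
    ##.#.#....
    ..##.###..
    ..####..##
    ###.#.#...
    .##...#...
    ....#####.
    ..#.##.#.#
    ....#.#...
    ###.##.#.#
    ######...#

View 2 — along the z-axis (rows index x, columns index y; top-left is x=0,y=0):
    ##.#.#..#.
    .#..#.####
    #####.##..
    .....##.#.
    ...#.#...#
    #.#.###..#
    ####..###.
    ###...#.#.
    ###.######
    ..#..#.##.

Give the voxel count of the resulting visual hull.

start: 10×10×10 = 1000 voxels
  1. axis=0 (YZ plane), |mask|=49  ⇒  voxels=490
  2. axis=2 (XY plane), |mask|=55  ⇒  voxels=274

|visual hull| = 274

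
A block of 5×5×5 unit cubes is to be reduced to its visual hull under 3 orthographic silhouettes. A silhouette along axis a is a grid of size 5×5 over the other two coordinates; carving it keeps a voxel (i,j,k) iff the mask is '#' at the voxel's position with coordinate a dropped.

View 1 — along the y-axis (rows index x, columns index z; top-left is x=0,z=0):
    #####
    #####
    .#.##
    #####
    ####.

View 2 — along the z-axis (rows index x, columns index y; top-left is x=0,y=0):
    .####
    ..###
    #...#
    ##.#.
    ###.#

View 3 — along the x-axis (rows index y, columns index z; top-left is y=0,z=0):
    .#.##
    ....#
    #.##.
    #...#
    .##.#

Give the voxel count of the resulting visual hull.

voxel count = 35

initial block: 5^3 = 125
[1] y-view keeps 22 columns → grid now 110
[2] z-view keeps 16 columns → grid now 72
[3] x-view keeps 12 columns → grid now 35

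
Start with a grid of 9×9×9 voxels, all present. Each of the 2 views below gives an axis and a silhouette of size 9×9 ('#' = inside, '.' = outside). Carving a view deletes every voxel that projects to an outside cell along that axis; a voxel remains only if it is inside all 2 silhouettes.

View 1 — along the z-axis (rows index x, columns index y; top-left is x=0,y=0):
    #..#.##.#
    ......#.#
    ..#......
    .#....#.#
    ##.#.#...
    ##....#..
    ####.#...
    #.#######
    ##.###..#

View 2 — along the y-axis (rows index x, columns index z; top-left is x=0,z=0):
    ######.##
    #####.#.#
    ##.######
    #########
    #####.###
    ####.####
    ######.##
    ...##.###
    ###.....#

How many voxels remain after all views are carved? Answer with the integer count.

voxel count = 249

before carving: 729 voxels (9×9×9)
step 1: project along z, AND mask (37/81) → |grid| = 333
step 2: project along y, AND mask (65/81) → |grid| = 249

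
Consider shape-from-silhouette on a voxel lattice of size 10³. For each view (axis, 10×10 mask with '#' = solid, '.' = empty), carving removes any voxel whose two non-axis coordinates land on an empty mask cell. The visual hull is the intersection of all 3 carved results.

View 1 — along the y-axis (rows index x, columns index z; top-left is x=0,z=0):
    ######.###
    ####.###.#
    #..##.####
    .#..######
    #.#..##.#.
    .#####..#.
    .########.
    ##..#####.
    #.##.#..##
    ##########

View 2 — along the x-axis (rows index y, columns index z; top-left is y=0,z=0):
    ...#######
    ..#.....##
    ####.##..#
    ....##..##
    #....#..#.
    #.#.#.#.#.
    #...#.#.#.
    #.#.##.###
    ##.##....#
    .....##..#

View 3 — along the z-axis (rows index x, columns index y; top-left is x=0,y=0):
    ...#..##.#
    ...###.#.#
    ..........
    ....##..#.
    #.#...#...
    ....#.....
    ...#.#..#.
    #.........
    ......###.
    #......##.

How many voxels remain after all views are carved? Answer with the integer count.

before carving: 1000 voxels (10×10×10)
[1] y-view keeps 73 columns → grid now 730
[2] x-view keeps 48 columns → grid now 355
[3] z-view keeps 26 columns → grid now 95

voxel count = 95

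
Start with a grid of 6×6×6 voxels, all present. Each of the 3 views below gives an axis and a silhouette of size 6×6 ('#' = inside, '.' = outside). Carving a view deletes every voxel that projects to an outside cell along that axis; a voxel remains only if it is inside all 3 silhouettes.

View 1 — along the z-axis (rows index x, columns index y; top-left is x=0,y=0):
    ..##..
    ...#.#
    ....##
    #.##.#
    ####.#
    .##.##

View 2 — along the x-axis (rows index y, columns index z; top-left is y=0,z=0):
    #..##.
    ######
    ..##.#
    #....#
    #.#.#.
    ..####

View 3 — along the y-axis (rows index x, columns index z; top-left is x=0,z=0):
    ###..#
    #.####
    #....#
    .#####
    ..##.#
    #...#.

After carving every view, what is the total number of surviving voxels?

full grid |V| = 216
after view 1 [z-axis, 19 of 36 cells solid] → remaining = 114
after view 2 [x-axis, 21 of 36 cells solid] → remaining = 64
after view 3 [y-axis, 21 of 36 cells solid] → remaining = 38

voxel count = 38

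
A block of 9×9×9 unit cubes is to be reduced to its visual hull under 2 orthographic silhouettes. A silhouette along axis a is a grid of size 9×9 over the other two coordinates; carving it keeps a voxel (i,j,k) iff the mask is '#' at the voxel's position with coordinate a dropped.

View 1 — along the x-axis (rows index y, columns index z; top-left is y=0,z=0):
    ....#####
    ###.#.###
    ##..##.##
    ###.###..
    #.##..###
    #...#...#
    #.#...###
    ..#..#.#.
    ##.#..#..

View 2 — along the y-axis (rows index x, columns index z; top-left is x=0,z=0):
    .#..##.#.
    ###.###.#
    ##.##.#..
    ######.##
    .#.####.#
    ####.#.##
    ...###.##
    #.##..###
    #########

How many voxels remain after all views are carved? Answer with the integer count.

280 voxels

before carving: 729 voxels (9×9×9)
V1 x: intersect with YZ mask (45 set) -- 405 left
V2 y: intersect with XZ mask (57 set) -- 280 left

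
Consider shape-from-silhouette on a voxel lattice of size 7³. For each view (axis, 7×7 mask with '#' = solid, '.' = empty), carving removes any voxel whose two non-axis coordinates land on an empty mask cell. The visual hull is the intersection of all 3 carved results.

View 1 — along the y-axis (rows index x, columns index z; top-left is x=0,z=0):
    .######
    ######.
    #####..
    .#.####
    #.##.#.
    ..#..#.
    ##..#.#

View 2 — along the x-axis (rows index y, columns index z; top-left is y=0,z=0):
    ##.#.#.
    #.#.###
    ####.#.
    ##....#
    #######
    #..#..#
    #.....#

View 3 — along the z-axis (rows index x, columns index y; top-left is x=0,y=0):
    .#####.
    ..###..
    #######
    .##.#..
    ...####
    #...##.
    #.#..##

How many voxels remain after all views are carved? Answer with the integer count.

start: 7×7×7 = 343 voxels
step 1: project along y, AND mask (32/49) → |grid| = 224
step 2: project along x, AND mask (29/49) → |grid| = 128
step 3: project along z, AND mask (29/49) → |grid| = 81

remaining voxels: 81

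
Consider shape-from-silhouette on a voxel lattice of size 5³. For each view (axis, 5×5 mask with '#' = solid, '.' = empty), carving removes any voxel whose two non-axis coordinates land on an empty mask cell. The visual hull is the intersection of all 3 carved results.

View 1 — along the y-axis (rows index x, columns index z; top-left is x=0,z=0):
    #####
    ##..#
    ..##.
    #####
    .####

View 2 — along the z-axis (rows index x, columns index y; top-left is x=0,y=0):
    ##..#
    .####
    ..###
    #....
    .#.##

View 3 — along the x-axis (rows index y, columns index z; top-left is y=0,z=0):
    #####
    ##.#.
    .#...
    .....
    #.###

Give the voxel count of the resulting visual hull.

before carving: 125 voxels (5×5×5)
after view 1 [y-axis, 19 of 25 cells solid] → remaining = 95
after view 2 [z-axis, 14 of 25 cells solid] → remaining = 50
after view 3 [x-axis, 13 of 25 cells solid] → remaining = 29

remaining voxels: 29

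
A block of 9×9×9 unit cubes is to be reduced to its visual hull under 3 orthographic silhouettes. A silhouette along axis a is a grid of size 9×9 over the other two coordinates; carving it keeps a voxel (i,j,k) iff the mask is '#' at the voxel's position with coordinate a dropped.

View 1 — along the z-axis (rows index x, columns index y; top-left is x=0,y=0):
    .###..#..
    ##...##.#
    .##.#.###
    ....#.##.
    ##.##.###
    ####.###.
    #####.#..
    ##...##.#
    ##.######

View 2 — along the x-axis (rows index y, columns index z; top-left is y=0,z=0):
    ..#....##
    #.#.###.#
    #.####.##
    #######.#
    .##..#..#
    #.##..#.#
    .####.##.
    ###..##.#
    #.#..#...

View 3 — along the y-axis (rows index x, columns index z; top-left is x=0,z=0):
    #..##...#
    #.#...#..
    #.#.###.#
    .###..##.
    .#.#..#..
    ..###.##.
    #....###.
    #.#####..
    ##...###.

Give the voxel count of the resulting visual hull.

initial block: 9^3 = 729
[1] z-view keeps 51 columns → grid now 459
[2] x-view keeps 48 columns → grid now 273
[3] y-view keeps 41 columns → grid now 143

voxel count = 143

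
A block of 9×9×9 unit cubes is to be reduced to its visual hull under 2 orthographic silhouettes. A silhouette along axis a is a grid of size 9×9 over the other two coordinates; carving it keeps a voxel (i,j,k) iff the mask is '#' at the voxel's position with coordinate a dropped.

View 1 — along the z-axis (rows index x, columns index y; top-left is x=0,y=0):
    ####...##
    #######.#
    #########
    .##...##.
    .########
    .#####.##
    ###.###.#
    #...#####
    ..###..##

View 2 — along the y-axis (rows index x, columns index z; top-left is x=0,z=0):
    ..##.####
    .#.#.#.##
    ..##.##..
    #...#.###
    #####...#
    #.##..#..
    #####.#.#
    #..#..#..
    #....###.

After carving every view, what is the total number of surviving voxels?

before carving: 729 voxels (9×9×9)
step 1: project along z, AND mask (60/81) → |grid| = 540
step 2: project along y, AND mask (44/81) → |grid| = 295

voxel count = 295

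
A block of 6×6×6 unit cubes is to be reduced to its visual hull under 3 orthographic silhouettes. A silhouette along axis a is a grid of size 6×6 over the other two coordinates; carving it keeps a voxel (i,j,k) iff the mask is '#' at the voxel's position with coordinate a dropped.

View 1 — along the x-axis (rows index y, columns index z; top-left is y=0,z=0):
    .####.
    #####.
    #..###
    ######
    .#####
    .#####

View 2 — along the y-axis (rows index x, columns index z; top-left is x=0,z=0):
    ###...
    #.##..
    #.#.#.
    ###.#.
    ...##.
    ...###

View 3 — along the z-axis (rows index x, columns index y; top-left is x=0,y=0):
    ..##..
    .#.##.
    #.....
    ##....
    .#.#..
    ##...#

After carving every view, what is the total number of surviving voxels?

voxel count = 32

full grid |V| = 216
  1. axis=0 (YZ plane), |mask|=29  ⇒  voxels=174
  2. axis=1 (XZ plane), |mask|=18  ⇒  voxels=88
  3. axis=2 (XY plane), |mask|=13  ⇒  voxels=32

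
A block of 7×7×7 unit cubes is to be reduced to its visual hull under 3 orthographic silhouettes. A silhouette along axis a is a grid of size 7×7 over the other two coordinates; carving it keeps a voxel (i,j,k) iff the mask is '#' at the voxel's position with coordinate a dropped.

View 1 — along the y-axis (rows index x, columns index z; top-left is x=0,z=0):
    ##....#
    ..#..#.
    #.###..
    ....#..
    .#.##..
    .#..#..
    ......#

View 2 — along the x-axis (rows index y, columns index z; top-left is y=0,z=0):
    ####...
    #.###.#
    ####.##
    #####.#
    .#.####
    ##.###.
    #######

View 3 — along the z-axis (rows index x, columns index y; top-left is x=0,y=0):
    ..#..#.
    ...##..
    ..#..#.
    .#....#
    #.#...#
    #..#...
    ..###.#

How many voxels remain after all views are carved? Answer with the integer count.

initial block: 7^3 = 343
carve view 1 (along y, XZ-mask fill 16/49): 112 voxels remain
carve view 2 (along x, YZ-mask fill 38/49): 88 voxels remain
carve view 3 (along z, XY-mask fill 17/49): 29 voxels remain

remaining voxels: 29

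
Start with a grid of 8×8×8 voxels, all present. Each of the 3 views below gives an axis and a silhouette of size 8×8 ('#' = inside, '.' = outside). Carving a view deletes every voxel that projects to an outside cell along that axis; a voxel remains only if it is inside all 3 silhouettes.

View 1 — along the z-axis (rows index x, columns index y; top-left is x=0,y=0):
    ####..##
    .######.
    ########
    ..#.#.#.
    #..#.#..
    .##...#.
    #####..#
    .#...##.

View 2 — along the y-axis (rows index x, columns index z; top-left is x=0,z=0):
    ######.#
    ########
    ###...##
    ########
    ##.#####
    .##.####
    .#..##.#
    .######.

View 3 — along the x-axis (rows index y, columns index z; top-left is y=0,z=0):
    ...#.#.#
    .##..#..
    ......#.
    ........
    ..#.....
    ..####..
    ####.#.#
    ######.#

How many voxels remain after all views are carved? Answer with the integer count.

remaining voxels: 89

start: 8×8×8 = 512 voxels
after view 1 [z-axis, 38 of 64 cells solid] → remaining = 304
after view 2 [y-axis, 51 of 64 cells solid] → remaining = 235
after view 3 [x-axis, 25 of 64 cells solid] → remaining = 89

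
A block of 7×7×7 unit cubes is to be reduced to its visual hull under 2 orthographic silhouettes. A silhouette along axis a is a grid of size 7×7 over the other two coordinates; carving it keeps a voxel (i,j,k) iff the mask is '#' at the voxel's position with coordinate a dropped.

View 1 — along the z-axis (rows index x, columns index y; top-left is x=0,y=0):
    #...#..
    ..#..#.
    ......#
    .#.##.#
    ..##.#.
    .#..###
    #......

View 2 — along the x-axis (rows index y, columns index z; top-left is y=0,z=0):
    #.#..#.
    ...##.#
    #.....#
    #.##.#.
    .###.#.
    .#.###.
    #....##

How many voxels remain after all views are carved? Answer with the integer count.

start: 7×7×7 = 343 voxels
  1. axis=2 (XY plane), |mask|=17  ⇒  voxels=119
  2. axis=0 (YZ plane), |mask|=23  ⇒  voxels=57

remaining voxels: 57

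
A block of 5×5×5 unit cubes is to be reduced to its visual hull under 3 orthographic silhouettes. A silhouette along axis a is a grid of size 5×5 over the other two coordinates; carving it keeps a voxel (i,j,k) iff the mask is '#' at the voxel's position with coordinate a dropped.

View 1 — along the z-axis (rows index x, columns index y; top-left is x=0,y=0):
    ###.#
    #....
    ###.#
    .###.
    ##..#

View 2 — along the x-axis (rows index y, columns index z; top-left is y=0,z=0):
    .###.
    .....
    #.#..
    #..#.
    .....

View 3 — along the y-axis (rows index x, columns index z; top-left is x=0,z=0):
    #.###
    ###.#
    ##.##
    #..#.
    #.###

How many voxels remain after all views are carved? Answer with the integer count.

initial block: 5^3 = 125
V1 z: intersect with XY mask (15 set) -- 75 left
V2 x: intersect with YZ mask (7 set) -- 20 left
V3 y: intersect with XZ mask (18 set) -- 14 left

voxel count = 14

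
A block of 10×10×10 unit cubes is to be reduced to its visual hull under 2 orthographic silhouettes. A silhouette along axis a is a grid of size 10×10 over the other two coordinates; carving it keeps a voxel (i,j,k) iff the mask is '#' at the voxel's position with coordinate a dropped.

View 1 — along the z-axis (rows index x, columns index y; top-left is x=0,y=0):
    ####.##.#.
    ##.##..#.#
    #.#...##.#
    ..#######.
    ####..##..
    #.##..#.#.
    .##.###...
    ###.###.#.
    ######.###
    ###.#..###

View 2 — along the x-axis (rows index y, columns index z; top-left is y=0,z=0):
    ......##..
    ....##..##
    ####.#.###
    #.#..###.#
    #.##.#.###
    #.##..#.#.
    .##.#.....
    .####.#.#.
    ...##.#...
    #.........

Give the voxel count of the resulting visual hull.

|visual hull| = 298

start: 10×10×10 = 1000 voxels
V1 z: intersect with XY mask (64 set) -- 640 left
V2 x: intersect with YZ mask (45 set) -- 298 left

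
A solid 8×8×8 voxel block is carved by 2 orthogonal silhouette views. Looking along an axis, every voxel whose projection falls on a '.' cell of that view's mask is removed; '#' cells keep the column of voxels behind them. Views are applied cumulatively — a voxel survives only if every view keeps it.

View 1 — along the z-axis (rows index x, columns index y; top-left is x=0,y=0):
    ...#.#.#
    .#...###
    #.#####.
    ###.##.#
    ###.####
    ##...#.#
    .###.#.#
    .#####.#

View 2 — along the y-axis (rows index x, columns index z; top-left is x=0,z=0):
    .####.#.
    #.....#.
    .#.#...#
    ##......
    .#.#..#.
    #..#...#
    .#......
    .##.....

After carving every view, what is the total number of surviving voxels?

start: 8×8×8 = 512 voxels
  1. axis=2 (XY plane), |mask|=41  ⇒  voxels=328
  2. axis=1 (XZ plane), |mask|=21  ⇒  voxels=103

103 voxels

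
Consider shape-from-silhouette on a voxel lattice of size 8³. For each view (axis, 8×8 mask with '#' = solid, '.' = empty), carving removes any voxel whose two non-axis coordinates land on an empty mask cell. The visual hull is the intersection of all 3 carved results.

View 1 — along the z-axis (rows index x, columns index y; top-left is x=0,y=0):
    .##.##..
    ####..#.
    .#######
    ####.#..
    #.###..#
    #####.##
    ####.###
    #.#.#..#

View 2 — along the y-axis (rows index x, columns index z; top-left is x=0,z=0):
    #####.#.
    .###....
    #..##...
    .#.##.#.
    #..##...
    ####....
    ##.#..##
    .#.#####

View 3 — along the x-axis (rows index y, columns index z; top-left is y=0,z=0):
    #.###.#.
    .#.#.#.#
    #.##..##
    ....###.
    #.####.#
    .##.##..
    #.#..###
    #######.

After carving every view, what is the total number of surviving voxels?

start: 8×8×8 = 512 voxels
after view 1 [z-axis, 44 of 64 cells solid] → remaining = 352
after view 2 [y-axis, 34 of 64 cells solid] → remaining = 182
after view 3 [x-axis, 39 of 64 cells solid] → remaining = 106

106 voxels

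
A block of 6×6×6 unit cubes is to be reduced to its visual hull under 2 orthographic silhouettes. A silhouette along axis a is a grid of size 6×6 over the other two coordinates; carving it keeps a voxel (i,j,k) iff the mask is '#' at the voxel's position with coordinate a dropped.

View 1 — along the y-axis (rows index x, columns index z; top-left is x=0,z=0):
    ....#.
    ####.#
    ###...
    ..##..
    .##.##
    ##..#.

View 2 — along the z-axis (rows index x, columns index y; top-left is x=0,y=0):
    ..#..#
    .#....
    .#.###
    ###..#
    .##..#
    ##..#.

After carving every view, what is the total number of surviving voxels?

before carving: 216 voxels (6×6×6)
  1. axis=1 (XZ plane), |mask|=18  ⇒  voxels=108
  2. axis=2 (XY plane), |mask|=17  ⇒  voxels=48

remaining voxels: 48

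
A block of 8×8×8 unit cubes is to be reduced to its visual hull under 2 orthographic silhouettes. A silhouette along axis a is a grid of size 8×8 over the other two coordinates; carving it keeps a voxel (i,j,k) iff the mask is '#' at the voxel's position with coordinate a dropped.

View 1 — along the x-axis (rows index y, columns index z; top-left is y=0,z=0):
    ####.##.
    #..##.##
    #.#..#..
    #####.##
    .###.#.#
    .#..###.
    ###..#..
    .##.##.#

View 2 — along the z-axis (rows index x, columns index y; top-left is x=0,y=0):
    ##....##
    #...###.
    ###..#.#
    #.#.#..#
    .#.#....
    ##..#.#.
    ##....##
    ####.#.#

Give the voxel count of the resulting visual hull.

remaining voxels: 163

start: 8×8×8 = 512 voxels
carve view 1 (along x, YZ-mask fill 39/64): 312 voxels remain
carve view 2 (along z, XY-mask fill 33/64): 163 voxels remain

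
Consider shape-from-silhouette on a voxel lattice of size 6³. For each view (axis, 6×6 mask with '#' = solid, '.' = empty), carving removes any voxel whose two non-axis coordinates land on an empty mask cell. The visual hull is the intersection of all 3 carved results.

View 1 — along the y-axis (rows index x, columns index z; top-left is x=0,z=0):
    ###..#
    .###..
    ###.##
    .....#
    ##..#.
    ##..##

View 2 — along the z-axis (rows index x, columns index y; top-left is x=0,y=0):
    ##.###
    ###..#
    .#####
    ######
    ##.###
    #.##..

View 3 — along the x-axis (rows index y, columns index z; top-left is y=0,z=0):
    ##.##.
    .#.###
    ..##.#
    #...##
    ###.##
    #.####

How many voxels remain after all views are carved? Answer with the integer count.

62 voxels

full grid |V| = 216
  1. axis=1 (XZ plane), |mask|=20  ⇒  voxels=120
  2. axis=2 (XY plane), |mask|=28  ⇒  voxels=90
  3. axis=0 (YZ plane), |mask|=24  ⇒  voxels=62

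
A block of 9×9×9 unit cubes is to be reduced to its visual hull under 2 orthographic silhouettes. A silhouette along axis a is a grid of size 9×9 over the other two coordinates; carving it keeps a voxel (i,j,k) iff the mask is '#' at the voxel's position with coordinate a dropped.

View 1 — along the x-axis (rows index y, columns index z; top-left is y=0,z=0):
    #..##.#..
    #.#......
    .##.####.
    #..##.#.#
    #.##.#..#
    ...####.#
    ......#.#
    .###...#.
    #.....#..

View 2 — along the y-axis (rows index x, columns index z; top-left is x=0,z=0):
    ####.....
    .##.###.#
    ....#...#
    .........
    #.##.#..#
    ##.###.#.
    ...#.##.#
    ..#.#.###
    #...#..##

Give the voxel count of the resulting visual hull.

remaining voxels: 142

before carving: 729 voxels (9×9×9)
carve view 1 (along x, YZ-mask fill 35/81): 315 voxels remain
carve view 2 (along y, XZ-mask fill 36/81): 142 voxels remain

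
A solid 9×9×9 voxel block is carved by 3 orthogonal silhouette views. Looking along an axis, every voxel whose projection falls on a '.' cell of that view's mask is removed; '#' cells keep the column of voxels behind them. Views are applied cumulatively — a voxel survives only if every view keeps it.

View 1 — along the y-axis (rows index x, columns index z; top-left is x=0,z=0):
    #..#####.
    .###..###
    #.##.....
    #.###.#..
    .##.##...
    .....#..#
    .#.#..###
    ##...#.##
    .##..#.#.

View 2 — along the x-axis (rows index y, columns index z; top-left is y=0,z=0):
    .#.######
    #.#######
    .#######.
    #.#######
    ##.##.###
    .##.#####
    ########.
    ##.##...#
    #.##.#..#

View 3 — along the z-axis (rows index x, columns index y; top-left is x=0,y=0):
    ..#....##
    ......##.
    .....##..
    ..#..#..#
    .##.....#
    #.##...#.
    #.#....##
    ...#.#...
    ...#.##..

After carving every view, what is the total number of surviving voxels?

before carving: 729 voxels (9×9×9)
after view 1 [y-axis, 40 of 81 cells solid] → remaining = 360
after view 2 [x-axis, 62 of 81 cells solid] → remaining = 274
after view 3 [z-axis, 26 of 81 cells solid] → remaining = 81

remaining voxels: 81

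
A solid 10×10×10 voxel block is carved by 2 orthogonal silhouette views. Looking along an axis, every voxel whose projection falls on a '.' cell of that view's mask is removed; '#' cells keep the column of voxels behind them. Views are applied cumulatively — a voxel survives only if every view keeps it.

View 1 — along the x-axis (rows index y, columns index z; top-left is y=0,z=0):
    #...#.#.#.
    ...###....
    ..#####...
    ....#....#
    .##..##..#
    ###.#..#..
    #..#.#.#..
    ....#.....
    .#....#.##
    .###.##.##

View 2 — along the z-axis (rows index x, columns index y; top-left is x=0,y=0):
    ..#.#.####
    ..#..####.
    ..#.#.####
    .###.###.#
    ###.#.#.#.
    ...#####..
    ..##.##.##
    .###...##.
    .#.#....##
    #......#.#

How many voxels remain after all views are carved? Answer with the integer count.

start: 10×10×10 = 1000 voxels
carve view 1 (along x, YZ-mask fill 40/100): 400 voxels remain
carve view 2 (along z, XY-mask fill 53/100): 210 voxels remain

|visual hull| = 210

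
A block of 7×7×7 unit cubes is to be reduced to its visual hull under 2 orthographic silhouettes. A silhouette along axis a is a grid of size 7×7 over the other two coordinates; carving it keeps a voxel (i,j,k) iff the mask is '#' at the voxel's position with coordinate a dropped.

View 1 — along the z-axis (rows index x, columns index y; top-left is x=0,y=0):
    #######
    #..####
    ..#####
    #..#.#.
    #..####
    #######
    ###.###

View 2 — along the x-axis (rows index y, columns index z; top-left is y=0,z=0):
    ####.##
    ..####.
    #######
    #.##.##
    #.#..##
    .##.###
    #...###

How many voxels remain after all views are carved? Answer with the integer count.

initial block: 7^3 = 343
carve view 1 (along z, XY-mask fill 38/49): 266 voxels remain
carve view 2 (along x, YZ-mask fill 35/49): 189 voxels remain

remaining voxels: 189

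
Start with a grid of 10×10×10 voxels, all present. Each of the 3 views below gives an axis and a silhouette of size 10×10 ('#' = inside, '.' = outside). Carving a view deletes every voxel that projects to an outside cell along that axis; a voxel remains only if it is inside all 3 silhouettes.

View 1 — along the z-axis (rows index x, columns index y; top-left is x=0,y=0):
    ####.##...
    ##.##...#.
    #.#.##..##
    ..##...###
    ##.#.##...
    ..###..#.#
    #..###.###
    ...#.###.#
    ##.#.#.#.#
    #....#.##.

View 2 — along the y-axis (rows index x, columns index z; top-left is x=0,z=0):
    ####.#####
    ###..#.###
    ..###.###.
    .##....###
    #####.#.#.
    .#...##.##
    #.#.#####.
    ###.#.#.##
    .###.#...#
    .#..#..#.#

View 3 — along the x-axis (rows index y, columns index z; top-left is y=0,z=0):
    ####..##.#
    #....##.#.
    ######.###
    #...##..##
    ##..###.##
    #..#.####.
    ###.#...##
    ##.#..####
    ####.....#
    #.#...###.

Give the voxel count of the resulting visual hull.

start: 10×10×10 = 1000 voxels
V1 z: intersect with XY mask (54 set) -- 540 left
V2 y: intersect with XZ mask (62 set) -- 340 left
V3 x: intersect with YZ mask (61 set) -- 205 left

remaining voxels: 205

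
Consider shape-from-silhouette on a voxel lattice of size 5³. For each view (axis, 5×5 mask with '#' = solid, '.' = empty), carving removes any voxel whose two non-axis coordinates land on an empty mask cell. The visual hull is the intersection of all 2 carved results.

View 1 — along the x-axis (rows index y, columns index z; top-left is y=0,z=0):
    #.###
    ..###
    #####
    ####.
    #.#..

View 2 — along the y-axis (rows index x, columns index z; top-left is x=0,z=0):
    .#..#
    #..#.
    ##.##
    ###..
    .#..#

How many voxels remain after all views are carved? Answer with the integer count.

start: 5×5×5 = 125 voxels
step 1: project along x, AND mask (18/25) → |grid| = 90
step 2: project along y, AND mask (13/25) → |grid| = 42

42 voxels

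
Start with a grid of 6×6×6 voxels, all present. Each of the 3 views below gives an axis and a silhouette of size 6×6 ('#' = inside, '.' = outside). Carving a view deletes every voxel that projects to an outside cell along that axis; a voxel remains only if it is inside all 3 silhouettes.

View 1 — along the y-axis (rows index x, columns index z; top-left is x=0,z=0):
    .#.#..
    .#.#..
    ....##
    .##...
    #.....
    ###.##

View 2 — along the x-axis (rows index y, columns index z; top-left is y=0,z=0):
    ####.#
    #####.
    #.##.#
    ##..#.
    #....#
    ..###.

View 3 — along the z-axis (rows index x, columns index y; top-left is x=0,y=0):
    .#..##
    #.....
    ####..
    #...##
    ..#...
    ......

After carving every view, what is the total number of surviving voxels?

full grid |V| = 216
carve view 1 (along y, XZ-mask fill 14/36): 84 voxels remain
carve view 2 (along x, YZ-mask fill 22/36): 50 voxels remain
carve view 3 (along z, XY-mask fill 12/36): 13 voxels remain

|visual hull| = 13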